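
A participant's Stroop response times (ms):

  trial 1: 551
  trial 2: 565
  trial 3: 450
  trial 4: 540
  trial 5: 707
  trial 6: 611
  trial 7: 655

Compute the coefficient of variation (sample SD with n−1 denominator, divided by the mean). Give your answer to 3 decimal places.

0.144

n = 7, Σ = 4079, M = 582.7143
Σ(x−M)² = 42229.429; s = √(42229.429/6) = 83.8942
CV = 83.8942 / 582.7143 = 0.14397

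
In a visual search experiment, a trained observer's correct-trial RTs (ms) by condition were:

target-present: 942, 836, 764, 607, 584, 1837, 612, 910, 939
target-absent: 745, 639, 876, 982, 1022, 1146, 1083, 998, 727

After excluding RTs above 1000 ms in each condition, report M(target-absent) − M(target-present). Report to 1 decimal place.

target-present: exclude 1837
target-absent: exclude 1022, 1146, 1083
M(target-present) = 6194/8 = 774.250
M(target-absent) = 4967/6 = 827.833
Difference = 827.833 − 774.250 = 53.583 ms

53.6 ms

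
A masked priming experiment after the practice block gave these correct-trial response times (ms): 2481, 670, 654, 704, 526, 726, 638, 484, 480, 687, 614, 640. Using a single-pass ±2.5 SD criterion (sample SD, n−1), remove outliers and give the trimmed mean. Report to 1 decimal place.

620.3 ms

n = 12, ΣRT = 9304, M = 775.333
Σ(x−M)² = 3247908.67; s = √(3247908.67/11) = 543.382
Cutoffs: 775.333 ± 2.5·543.382 → [-583.1, 2133.8]
Outside: 2481 → excluded.
Retained (n=11): Σ = 6823, mean = 6823/11 = 620.273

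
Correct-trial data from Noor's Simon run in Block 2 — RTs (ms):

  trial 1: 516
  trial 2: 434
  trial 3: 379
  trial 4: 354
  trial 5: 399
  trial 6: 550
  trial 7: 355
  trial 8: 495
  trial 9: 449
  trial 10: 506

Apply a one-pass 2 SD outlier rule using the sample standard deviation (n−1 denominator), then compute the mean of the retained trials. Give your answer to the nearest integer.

444 ms

n = 10, ΣRT = 4437, M = 443.700
Σ(x−M)² = 45260.10; s = √(45260.10/9) = 70.915
Cutoffs: 443.700 ± 2·70.915 → [301.9, 585.5]
No RTs fall outside the cutoffs; all 10 retained. Mean = 4437/10 = 443.700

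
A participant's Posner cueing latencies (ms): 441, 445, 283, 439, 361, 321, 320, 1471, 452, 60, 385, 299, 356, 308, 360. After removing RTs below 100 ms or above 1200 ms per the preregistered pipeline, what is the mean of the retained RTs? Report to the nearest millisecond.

Excluded: 60, 1471
Retained (n=13): Σ = 4770
Mean = 4770/13 = 366.9231

367 ms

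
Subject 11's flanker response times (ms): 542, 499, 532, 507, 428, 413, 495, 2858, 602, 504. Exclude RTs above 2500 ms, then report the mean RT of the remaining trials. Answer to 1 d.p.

Excluded: 2858
Retained (n=9): Σ = 4522
Mean = 4522/9 = 502.4444

502.4 ms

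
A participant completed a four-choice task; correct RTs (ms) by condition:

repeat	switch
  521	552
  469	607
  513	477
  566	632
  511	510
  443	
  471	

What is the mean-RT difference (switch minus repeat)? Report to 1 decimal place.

M(repeat) = 3494/7 = 499.143
M(switch) = 2778/5 = 555.600
Difference = 555.600 − 499.143 = 56.457 ms

56.5 ms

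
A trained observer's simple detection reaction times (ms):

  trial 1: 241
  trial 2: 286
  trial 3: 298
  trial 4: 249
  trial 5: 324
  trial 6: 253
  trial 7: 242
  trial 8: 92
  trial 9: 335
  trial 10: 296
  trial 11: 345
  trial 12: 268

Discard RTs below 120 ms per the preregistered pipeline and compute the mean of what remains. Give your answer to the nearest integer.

285 ms

Excluded: 92
Retained (n=11): Σ = 3137
Mean = 3137/11 = 285.1818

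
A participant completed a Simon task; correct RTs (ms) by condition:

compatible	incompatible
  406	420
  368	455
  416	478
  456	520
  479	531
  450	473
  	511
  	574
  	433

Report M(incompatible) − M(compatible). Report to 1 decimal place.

M(compatible) = 2575/6 = 429.167
M(incompatible) = 4395/9 = 488.333
Difference = 488.333 − 429.167 = 59.167 ms

59.2 ms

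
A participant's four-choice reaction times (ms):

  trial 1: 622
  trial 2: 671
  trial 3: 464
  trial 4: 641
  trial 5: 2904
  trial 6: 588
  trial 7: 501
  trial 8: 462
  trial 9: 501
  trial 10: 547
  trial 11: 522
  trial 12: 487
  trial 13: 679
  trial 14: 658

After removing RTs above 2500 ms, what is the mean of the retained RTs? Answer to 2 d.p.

564.85 ms

Excluded: 2904
Retained (n=13): Σ = 7343
Mean = 7343/13 = 564.8462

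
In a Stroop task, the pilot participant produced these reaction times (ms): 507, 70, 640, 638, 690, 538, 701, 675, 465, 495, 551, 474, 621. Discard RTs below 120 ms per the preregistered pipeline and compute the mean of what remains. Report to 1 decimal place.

Excluded: 70
Retained (n=12): Σ = 6995
Mean = 6995/12 = 582.9167

582.9 ms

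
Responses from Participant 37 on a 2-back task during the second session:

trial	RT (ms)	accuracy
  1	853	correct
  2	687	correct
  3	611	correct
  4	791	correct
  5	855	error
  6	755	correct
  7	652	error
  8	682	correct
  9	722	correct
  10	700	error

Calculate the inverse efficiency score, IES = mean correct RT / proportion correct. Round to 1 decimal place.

Correct trials (n=7): 853, 687, 611, 791, 755, 682, 722
Mean correct RT = 5101/7 = 728.7143 ms
Proportion correct = 7/10
IES = 728.7143 / (7/10) = 1041.020 ms

1041.0 ms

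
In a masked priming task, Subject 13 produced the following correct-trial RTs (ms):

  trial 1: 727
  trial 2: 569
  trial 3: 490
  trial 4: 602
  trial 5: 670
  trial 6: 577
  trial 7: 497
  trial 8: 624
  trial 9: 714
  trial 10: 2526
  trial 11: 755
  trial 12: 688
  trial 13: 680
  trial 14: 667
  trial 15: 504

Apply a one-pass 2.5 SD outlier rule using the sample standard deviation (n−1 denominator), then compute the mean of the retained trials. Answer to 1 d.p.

626.0 ms

n = 15, ΣRT = 11290, M = 752.667
Σ(x−M)² = 3470547.33; s = √(3470547.33/14) = 497.892
Cutoffs: 752.667 ± 2.5·497.892 → [-492.1, 1997.4]
Outside: 2526 → excluded.
Retained (n=14): Σ = 8764, mean = 8764/14 = 626.000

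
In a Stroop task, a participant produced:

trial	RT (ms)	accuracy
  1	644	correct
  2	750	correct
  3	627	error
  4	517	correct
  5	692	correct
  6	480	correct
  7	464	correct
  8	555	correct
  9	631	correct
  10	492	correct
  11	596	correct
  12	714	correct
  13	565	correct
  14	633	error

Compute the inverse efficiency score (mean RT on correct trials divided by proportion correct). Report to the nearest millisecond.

Correct trials (n=12): 644, 750, 517, 692, 480, 464, 555, 631, 492, 596, 714, 565
Mean correct RT = 7100/12 = 591.6667 ms
Proportion correct = 12/14
IES = 591.6667 / (12/14) = 690.278 ms

690 ms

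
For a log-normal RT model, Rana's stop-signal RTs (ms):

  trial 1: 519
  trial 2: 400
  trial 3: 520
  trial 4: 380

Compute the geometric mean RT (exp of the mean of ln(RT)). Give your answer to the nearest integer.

450 ms

ln(RT): 6.2519, 5.9915, 6.2538, 5.9402
Mean ln(RT) = 24.4374/4 = 6.10934
Geometric mean = exp(6.10934) = 450.04 ms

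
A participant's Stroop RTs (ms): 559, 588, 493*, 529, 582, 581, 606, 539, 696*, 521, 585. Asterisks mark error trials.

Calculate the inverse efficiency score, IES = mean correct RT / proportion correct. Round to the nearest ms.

691 ms

Correct trials (n=9): 559, 588, 529, 582, 581, 606, 539, 521, 585
Mean correct RT = 5090/9 = 565.5556 ms
Proportion correct = 9/11
IES = 565.5556 / (9/11) = 691.235 ms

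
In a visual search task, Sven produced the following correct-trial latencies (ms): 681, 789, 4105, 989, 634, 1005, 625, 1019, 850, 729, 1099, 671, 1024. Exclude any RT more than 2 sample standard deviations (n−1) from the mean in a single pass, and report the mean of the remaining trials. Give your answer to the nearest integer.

843 ms

n = 13, ΣRT = 14220, M = 1093.846
Σ(x−M)² = 10162461.69; s = √(10162461.69/12) = 920.256
Cutoffs: 1093.846 ± 2·920.256 → [-746.7, 2934.4]
Outside: 4105 → excluded.
Retained (n=12): Σ = 10115, mean = 10115/12 = 842.917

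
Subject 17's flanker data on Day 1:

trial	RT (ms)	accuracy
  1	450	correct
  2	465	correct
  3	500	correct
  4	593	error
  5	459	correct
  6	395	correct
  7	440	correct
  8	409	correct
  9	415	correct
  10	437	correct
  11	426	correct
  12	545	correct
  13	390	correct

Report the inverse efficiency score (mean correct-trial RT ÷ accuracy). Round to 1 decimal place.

481.3 ms

Correct trials (n=12): 450, 465, 500, 459, 395, 440, 409, 415, 437, 426, 545, 390
Mean correct RT = 5331/12 = 444.2500 ms
Proportion correct = 12/13
IES = 444.2500 / (12/13) = 481.271 ms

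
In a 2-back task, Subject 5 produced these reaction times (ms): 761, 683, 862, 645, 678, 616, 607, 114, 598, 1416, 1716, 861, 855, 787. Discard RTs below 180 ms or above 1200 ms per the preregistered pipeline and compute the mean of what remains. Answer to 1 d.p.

Excluded: 114, 1416, 1716
Retained (n=11): Σ = 7953
Mean = 7953/11 = 723.0000

723.0 ms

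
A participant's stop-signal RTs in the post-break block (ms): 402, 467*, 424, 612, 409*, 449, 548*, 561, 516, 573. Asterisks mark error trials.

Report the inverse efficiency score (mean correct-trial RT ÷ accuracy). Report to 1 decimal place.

Correct trials (n=7): 402, 424, 612, 449, 561, 516, 573
Mean correct RT = 3537/7 = 505.2857 ms
Proportion correct = 7/10
IES = 505.2857 / (7/10) = 721.837 ms

721.8 ms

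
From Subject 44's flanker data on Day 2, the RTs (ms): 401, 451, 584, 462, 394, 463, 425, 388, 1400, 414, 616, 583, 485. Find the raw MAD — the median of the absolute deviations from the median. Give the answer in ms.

61 ms

Sorted: 388, 394, 401, 414, 425, 451, 462, 463, 485, 583, 584, 616, 1400 → median = 462
|x − 462|: 61, 11, 122, 0, 68, 1, 37, 74, 938, 48, 154, 121, 23
Sorted deviations: 0, 1, 11, 23, 37, 48, 61, 68, 74, 121, 122, 154, 938 → MAD = 61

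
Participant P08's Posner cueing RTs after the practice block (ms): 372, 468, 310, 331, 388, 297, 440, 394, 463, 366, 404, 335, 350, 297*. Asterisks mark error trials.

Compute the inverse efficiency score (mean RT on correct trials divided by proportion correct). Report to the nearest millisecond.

407 ms

Correct trials (n=13): 372, 468, 310, 331, 388, 297, 440, 394, 463, 366, 404, 335, 350
Mean correct RT = 4918/13 = 378.3077 ms
Proportion correct = 13/14
IES = 378.3077 / (13/14) = 407.408 ms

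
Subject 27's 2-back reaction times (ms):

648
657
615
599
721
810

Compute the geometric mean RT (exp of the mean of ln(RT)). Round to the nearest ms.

ln(RT): 6.4739, 6.4877, 6.4216, 6.3953, 6.5806, 6.6970
Mean ln(RT) = 39.0561/6 = 6.50936
Geometric mean = exp(6.50936) = 671.39 ms

671 ms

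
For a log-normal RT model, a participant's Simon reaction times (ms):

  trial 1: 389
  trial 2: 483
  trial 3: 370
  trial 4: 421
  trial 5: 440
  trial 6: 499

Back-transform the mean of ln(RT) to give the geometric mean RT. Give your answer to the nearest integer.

431 ms

ln(RT): 5.9636, 6.1800, 5.9135, 6.0426, 6.0868, 6.2126
Mean ln(RT) = 36.3991/6 = 6.06652
Geometric mean = exp(6.06652) = 431.18 ms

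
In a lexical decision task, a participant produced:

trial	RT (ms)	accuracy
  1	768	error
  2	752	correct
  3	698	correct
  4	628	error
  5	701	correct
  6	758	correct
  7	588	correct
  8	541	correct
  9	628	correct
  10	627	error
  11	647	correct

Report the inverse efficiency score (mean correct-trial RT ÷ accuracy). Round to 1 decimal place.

Correct trials (n=8): 752, 698, 701, 758, 588, 541, 628, 647
Mean correct RT = 5313/8 = 664.1250 ms
Proportion correct = 8/11
IES = 664.1250 / (8/11) = 913.172 ms

913.2 ms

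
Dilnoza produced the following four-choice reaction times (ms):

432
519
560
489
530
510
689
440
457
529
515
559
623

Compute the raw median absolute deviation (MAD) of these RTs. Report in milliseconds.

Sorted: 432, 440, 457, 489, 510, 515, 519, 529, 530, 559, 560, 623, 689 → median = 519
|x − 519|: 87, 0, 41, 30, 11, 9, 170, 79, 62, 10, 4, 40, 104
Sorted deviations: 0, 4, 9, 10, 11, 30, 40, 41, 62, 79, 87, 104, 170 → MAD = 40

40 ms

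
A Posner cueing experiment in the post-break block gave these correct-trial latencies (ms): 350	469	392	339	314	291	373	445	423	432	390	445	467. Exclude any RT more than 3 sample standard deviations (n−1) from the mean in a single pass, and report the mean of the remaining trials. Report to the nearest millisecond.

395 ms

n = 13, ΣRT = 5130, M = 394.615
Σ(x−M)² = 40867.08; s = √(40867.08/12) = 58.357
Cutoffs: 394.615 ± 3·58.357 → [219.5, 569.7]
No RTs fall outside the cutoffs; all 13 retained. Mean = 5130/13 = 394.615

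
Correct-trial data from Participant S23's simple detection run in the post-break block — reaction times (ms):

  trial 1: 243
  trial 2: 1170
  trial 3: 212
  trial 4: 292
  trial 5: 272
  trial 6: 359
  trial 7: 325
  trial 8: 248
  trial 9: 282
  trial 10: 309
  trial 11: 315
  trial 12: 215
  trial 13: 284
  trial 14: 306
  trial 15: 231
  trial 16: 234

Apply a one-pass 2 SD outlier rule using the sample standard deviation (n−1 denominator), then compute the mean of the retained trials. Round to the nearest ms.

275 ms

n = 16, ΣRT = 5297, M = 331.062
Σ(x−M)² = 777376.94; s = √(777376.94/15) = 227.651
Cutoffs: 331.062 ± 2·227.651 → [-124.2, 786.4]
Outside: 1170 → excluded.
Retained (n=15): Σ = 4127, mean = 4127/15 = 275.133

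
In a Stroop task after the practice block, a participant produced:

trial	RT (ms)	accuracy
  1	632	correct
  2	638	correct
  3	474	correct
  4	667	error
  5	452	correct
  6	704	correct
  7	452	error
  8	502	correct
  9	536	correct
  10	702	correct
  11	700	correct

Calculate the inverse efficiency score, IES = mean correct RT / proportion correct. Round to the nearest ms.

725 ms

Correct trials (n=9): 632, 638, 474, 452, 704, 502, 536, 702, 700
Mean correct RT = 5340/9 = 593.3333 ms
Proportion correct = 9/11
IES = 593.3333 / (9/11) = 725.185 ms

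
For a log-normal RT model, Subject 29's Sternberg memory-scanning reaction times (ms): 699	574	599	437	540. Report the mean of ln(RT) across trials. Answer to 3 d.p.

6.334

ln(RT): 6.5497, 6.3526, 6.3953, 6.0799, 6.2916
Σ ln(RT) = 31.6690
Mean = 31.6690/5 = 6.33381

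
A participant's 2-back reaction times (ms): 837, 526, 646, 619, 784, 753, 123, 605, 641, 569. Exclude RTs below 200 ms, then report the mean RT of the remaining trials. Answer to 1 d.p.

664.4 ms

Excluded: 123
Retained (n=9): Σ = 5980
Mean = 5980/9 = 664.4444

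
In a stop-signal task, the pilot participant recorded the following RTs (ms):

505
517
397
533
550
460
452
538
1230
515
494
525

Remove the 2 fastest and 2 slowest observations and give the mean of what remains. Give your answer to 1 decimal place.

510.9 ms

Sorted: 397, 452, 460, 494, 505, 515, 517, 525, 533, 538, 550, 1230
Drop lowest 2 (397, 452) and highest 2 (550, 1230)
Remaining (n=8): Σ = 4087, mean = 4087/8 = 510.875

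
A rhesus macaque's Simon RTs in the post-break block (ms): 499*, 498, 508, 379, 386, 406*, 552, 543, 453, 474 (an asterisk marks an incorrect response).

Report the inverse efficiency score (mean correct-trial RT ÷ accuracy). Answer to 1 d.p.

Correct trials (n=8): 498, 508, 379, 386, 552, 543, 453, 474
Mean correct RT = 3793/8 = 474.1250 ms
Proportion correct = 8/10
IES = 474.1250 / (8/10) = 592.656 ms

592.7 ms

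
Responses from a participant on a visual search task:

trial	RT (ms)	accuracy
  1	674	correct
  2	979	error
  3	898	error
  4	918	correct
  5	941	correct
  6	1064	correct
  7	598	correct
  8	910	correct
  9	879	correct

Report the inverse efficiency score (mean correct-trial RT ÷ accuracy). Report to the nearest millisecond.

Correct trials (n=7): 674, 918, 941, 1064, 598, 910, 879
Mean correct RT = 5984/7 = 854.8571 ms
Proportion correct = 7/9
IES = 854.8571 / (7/9) = 1099.102 ms

1099 ms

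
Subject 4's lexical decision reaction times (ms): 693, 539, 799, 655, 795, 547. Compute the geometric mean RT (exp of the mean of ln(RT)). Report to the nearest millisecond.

ln(RT): 6.5410, 6.2897, 6.6834, 6.4846, 6.6783, 6.3044
Mean ln(RT) = 38.9815/6 = 6.49692
Geometric mean = exp(6.49692) = 663.10 ms

663 ms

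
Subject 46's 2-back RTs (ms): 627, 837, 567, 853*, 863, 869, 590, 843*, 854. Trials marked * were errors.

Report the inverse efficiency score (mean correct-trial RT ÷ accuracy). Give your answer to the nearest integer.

Correct trials (n=7): 627, 837, 567, 863, 869, 590, 854
Mean correct RT = 5207/7 = 743.8571 ms
Proportion correct = 7/9
IES = 743.8571 / (7/9) = 956.388 ms

956 ms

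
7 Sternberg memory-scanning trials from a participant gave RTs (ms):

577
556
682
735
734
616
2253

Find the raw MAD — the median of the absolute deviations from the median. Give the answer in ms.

66 ms

Sorted: 556, 577, 616, 682, 734, 735, 2253 → median = 682
|x − 682|: 105, 126, 0, 53, 52, 66, 1571
Sorted deviations: 0, 52, 53, 66, 105, 126, 1571 → MAD = 66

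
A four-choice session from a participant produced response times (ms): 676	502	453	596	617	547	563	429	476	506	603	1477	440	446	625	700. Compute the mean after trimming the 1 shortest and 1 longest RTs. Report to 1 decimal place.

Sorted: 429, 440, 446, 453, 476, 502, 506, 547, 563, 596, 603, 617, 625, 676, 700, 1477
Drop lowest 1 (429) and highest 1 (1477)
Remaining (n=14): Σ = 7750, mean = 7750/14 = 553.571

553.6 ms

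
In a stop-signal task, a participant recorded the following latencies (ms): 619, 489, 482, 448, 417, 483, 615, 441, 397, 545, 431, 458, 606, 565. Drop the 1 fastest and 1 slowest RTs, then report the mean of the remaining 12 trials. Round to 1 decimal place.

498.3 ms

Sorted: 397, 417, 431, 441, 448, 458, 482, 483, 489, 545, 565, 606, 615, 619
Drop lowest 1 (397) and highest 1 (619)
Remaining (n=12): Σ = 5980, mean = 5980/12 = 498.333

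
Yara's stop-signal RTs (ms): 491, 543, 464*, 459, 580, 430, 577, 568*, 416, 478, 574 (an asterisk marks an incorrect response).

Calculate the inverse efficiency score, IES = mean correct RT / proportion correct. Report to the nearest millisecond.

Correct trials (n=9): 491, 543, 459, 580, 430, 577, 416, 478, 574
Mean correct RT = 4548/9 = 505.3333 ms
Proportion correct = 9/11
IES = 505.3333 / (9/11) = 617.630 ms

618 ms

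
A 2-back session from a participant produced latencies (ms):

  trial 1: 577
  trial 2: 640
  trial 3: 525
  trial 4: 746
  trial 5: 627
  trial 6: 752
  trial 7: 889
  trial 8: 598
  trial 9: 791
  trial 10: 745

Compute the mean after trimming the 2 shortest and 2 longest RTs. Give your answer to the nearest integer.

Sorted: 525, 577, 598, 627, 640, 745, 746, 752, 791, 889
Drop lowest 2 (525, 577) and highest 2 (791, 889)
Remaining (n=6): Σ = 4108, mean = 4108/6 = 684.667

685 ms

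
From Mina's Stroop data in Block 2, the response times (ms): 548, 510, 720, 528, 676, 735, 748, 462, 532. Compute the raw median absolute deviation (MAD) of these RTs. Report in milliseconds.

Sorted: 462, 510, 528, 532, 548, 676, 720, 735, 748 → median = 548
|x − 548|: 0, 38, 172, 20, 128, 187, 200, 86, 16
Sorted deviations: 0, 16, 20, 38, 86, 128, 172, 187, 200 → MAD = 86

86 ms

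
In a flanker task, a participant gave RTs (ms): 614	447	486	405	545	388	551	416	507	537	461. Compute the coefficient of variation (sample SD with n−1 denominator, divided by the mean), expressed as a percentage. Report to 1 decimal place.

n = 11, Σ = 5357, M = 487.0000
Σ(x−M)² = 50332.000; s = √(50332.000/10) = 70.9450
CV = 70.9450 / 487.0000 = 0.14568 = 14.568%

14.6%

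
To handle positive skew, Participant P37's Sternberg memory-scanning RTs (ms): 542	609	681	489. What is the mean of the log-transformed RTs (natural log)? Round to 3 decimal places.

ln(RT): 6.2953, 6.4118, 6.5236, 6.1924
Σ ln(RT) = 25.4230
Mean = 25.4230/4 = 6.35575

6.356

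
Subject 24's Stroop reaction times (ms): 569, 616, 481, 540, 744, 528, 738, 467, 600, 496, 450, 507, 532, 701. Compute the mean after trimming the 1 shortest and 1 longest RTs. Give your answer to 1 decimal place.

Sorted: 450, 467, 481, 496, 507, 528, 532, 540, 569, 600, 616, 701, 738, 744
Drop lowest 1 (450) and highest 1 (744)
Remaining (n=12): Σ = 6775, mean = 6775/12 = 564.583

564.6 ms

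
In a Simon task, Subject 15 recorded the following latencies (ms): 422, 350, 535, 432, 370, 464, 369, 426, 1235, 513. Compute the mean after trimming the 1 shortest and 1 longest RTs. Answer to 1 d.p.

441.4 ms

Sorted: 350, 369, 370, 422, 426, 432, 464, 513, 535, 1235
Drop lowest 1 (350) and highest 1 (1235)
Remaining (n=8): Σ = 3531, mean = 3531/8 = 441.375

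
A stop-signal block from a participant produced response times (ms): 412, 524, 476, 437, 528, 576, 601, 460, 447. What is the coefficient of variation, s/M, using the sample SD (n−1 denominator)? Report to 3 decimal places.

0.131

n = 9, Σ = 4461, M = 495.6667
Σ(x−M)² = 33866.000; s = √(33866.000/8) = 65.0634
CV = 65.0634 / 495.6667 = 0.13126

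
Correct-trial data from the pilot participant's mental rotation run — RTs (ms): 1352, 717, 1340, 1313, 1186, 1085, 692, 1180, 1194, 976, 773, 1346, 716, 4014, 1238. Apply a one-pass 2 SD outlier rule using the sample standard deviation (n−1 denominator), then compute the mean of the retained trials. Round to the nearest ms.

1079 ms

n = 15, ΣRT = 19122, M = 1274.800
Σ(x−M)² = 8884874.40; s = √(8884874.40/14) = 796.639
Cutoffs: 1274.800 ± 2·796.639 → [-318.5, 2868.1]
Outside: 4014 → excluded.
Retained (n=14): Σ = 15108, mean = 15108/14 = 1079.143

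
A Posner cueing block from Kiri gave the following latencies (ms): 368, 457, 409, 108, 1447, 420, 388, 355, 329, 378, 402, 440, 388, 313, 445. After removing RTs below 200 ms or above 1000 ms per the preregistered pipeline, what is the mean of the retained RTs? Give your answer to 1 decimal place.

Excluded: 108, 1447
Retained (n=13): Σ = 5092
Mean = 5092/13 = 391.6923

391.7 ms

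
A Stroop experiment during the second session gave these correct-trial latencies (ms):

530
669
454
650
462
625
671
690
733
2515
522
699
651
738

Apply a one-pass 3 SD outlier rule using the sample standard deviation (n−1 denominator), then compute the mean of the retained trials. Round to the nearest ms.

n = 14, ΣRT = 10609, M = 757.786
Σ(x−M)² = 3440182.36; s = √(3440182.36/13) = 514.421
Cutoffs: 757.786 ± 3·514.421 → [-785.5, 2301.1]
Outside: 2515 → excluded.
Retained (n=13): Σ = 8094, mean = 8094/13 = 622.615

623 ms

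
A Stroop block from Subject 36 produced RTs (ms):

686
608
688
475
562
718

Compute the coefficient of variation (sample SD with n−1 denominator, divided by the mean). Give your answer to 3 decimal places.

0.149

n = 6, Σ = 3737, M = 622.8333
Σ(x−M)² = 43068.833; s = √(43068.833/5) = 92.8104
CV = 92.8104 / 622.8333 = 0.14901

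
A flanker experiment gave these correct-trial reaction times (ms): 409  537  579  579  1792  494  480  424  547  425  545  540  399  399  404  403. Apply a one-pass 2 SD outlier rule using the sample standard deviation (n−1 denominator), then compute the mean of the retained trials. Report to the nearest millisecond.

478 ms

n = 16, ΣRT = 8956, M = 559.750
Σ(x−M)² = 1690973.00; s = √(1690973.00/15) = 335.755
Cutoffs: 559.750 ± 2·335.755 → [-111.8, 1231.3]
Outside: 1792 → excluded.
Retained (n=15): Σ = 7164, mean = 7164/15 = 477.600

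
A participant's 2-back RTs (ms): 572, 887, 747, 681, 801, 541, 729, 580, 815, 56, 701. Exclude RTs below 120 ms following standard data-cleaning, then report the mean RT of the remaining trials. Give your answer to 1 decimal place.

Excluded: 56
Retained (n=10): Σ = 7054
Mean = 7054/10 = 705.4000

705.4 ms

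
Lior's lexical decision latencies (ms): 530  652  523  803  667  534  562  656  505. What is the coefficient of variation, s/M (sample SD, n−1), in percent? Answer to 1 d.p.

16.3%

n = 9, Σ = 5432, M = 603.5556
Σ(x−M)² = 77078.222; s = √(77078.222/8) = 98.1569
CV = 98.1569 / 603.5556 = 0.16263 = 16.263%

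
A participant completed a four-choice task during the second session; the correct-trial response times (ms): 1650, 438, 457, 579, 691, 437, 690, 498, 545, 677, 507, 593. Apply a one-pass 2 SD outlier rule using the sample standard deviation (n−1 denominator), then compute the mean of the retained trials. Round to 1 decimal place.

n = 12, ΣRT = 7762, M = 646.833
Σ(x−M)² = 1194319.67; s = √(1194319.67/11) = 329.506
Cutoffs: 646.833 ± 2·329.506 → [-12.2, 1305.8]
Outside: 1650 → excluded.
Retained (n=11): Σ = 6112, mean = 6112/11 = 555.636

555.6 ms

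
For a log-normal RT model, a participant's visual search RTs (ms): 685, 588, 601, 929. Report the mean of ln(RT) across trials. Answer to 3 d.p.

6.535

ln(RT): 6.5294, 6.3767, 6.3986, 6.8341
Σ ln(RT) = 26.1388
Mean = 26.1388/4 = 6.53471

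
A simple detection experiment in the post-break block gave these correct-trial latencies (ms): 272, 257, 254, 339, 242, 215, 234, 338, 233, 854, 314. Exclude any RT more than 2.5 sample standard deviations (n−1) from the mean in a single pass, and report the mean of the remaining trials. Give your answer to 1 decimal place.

269.8 ms

n = 11, ΣRT = 3552, M = 322.909
Σ(x−M)² = 328486.91; s = √(328486.91/10) = 181.242
Cutoffs: 322.909 ± 2.5·181.242 → [-130.2, 776.0]
Outside: 854 → excluded.
Retained (n=10): Σ = 2698, mean = 2698/10 = 269.800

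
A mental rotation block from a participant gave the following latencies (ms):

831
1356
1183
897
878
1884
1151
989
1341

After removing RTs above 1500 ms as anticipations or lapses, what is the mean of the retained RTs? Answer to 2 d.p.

Excluded: 1884
Retained (n=8): Σ = 8626
Mean = 8626/8 = 1078.2500

1078.25 ms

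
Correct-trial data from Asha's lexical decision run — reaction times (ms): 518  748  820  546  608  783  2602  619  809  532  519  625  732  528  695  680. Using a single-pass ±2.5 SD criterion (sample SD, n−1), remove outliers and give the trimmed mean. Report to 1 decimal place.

n = 16, ΣRT = 12364, M = 772.750
Σ(x−M)² = 3737905.00; s = √(3737905.00/15) = 499.193
Cutoffs: 772.750 ± 2.5·499.193 → [-475.2, 2020.7]
Outside: 2602 → excluded.
Retained (n=15): Σ = 9762, mean = 9762/15 = 650.800

650.8 ms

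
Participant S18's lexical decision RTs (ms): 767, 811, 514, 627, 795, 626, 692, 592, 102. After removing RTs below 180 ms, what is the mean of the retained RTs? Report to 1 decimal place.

Excluded: 102
Retained (n=8): Σ = 5424
Mean = 5424/8 = 678.0000

678.0 ms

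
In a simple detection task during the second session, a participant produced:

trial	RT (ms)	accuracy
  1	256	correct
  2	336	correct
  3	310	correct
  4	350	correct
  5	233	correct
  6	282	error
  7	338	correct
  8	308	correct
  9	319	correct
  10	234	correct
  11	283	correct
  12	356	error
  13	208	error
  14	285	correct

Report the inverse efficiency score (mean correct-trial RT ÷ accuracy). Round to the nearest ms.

376 ms

Correct trials (n=11): 256, 336, 310, 350, 233, 338, 308, 319, 234, 283, 285
Mean correct RT = 3252/11 = 295.6364 ms
Proportion correct = 11/14
IES = 295.6364 / (11/14) = 376.264 ms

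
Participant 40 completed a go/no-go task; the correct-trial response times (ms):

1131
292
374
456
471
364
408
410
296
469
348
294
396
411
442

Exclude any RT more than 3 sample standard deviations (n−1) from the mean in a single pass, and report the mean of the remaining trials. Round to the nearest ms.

n = 15, ΣRT = 6562, M = 437.467
Σ(x−M)² = 566699.73; s = √(566699.73/14) = 201.193
Cutoffs: 437.467 ± 3·201.193 → [-166.1, 1041.0]
Outside: 1131 → excluded.
Retained (n=14): Σ = 5431, mean = 5431/14 = 387.929

388 ms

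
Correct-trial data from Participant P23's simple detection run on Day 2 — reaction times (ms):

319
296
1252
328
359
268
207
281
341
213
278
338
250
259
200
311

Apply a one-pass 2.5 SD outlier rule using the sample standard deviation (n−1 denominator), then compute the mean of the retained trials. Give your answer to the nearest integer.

283 ms

n = 16, ΣRT = 5500, M = 343.750
Σ(x−M)² = 915835.00; s = √(915835.00/15) = 247.094
Cutoffs: 343.750 ± 2.5·247.094 → [-274.0, 961.5]
Outside: 1252 → excluded.
Retained (n=15): Σ = 4248, mean = 4248/15 = 283.200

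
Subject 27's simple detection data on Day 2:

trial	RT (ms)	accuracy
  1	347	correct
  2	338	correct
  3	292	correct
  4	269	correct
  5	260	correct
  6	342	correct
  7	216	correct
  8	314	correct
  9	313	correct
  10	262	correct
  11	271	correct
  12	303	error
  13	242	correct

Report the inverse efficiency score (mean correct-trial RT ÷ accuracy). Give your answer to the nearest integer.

Correct trials (n=12): 347, 338, 292, 269, 260, 342, 216, 314, 313, 262, 271, 242
Mean correct RT = 3466/12 = 288.8333 ms
Proportion correct = 12/13
IES = 288.8333 / (12/13) = 312.903 ms

313 ms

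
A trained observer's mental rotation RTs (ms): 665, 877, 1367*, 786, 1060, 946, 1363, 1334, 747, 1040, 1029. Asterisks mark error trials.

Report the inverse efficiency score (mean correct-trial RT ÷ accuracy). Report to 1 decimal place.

1083.2 ms

Correct trials (n=10): 665, 877, 786, 1060, 946, 1363, 1334, 747, 1040, 1029
Mean correct RT = 9847/10 = 984.7000 ms
Proportion correct = 10/11
IES = 984.7000 / (10/11) = 1083.170 ms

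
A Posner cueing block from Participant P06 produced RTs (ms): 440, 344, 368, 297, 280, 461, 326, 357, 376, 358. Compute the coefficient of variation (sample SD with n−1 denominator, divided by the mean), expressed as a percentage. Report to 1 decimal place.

n = 10, Σ = 3607, M = 360.7000
Σ(x−M)² = 28710.100; s = √(28710.100/9) = 56.4802
CV = 56.4802 / 360.7000 = 0.15658 = 15.658%

15.7%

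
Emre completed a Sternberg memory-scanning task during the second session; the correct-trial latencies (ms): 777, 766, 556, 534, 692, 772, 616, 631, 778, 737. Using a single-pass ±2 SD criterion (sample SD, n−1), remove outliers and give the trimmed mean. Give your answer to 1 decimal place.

685.9 ms

n = 10, ΣRT = 6859, M = 685.900
Σ(x−M)² = 81106.90; s = √(81106.90/9) = 94.931
Cutoffs: 685.900 ± 2·94.931 → [496.0, 875.8]
No RTs fall outside the cutoffs; all 10 retained. Mean = 6859/10 = 685.900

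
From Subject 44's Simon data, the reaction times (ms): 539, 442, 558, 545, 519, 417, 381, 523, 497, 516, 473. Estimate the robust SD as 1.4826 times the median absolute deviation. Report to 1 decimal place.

43.0 ms

Sorted: 381, 417, 442, 473, 497, 516, 519, 523, 539, 545, 558 → median = 516
|x − 516| sorted: 0, 3, 7, 19, 23, 29, 42, 43, 74, 99, 135 → MAD = 29
Robust SD ≈ 1.4826 × 29 = 42.995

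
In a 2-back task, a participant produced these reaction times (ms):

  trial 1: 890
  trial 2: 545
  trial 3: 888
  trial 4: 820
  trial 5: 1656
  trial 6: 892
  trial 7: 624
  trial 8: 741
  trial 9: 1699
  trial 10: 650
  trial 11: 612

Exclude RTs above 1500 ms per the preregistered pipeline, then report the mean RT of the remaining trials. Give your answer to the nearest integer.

740 ms

Excluded: 1656, 1699
Retained (n=9): Σ = 6662
Mean = 6662/9 = 740.2222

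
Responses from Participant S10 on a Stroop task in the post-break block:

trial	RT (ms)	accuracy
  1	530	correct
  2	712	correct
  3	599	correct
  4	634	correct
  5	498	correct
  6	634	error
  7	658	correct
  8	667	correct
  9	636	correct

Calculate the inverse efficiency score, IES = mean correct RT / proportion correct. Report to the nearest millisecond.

694 ms

Correct trials (n=8): 530, 712, 599, 634, 498, 658, 667, 636
Mean correct RT = 4934/8 = 616.7500 ms
Proportion correct = 8/9
IES = 616.7500 / (8/9) = 693.844 ms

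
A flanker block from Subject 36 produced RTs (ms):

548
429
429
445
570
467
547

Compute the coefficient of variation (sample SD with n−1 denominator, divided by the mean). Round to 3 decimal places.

n = 7, Σ = 3435, M = 490.7143
Σ(x−M)² = 23005.429; s = √(23005.429/6) = 61.9212
CV = 61.9212 / 490.7143 = 0.12619

0.126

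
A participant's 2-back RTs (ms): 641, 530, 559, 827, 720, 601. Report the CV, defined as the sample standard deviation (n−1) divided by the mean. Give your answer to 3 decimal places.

n = 6, Σ = 3878, M = 646.3333
Σ(x−M)² = 61311.333; s = √(61311.333/5) = 110.7351
CV = 110.7351 / 646.3333 = 0.17133

0.171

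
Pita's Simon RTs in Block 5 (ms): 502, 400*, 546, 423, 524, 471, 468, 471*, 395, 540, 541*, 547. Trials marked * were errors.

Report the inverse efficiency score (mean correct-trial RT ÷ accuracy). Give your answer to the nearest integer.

654 ms

Correct trials (n=9): 502, 546, 423, 524, 471, 468, 395, 540, 547
Mean correct RT = 4416/9 = 490.6667 ms
Proportion correct = 9/12
IES = 490.6667 / (9/12) = 654.222 ms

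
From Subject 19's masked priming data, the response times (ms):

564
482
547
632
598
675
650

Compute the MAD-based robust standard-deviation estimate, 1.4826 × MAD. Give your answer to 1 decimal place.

75.6 ms

Sorted: 482, 547, 564, 598, 632, 650, 675 → median = 598
|x − 598| sorted: 0, 34, 34, 51, 52, 77, 116 → MAD = 51
Robust SD ≈ 1.4826 × 51 = 75.613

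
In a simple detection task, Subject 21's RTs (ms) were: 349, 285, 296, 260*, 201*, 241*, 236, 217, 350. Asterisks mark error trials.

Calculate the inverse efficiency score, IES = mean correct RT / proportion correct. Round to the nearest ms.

433 ms

Correct trials (n=6): 349, 285, 296, 236, 217, 350
Mean correct RT = 1733/6 = 288.8333 ms
Proportion correct = 6/9
IES = 288.8333 / (6/9) = 433.250 ms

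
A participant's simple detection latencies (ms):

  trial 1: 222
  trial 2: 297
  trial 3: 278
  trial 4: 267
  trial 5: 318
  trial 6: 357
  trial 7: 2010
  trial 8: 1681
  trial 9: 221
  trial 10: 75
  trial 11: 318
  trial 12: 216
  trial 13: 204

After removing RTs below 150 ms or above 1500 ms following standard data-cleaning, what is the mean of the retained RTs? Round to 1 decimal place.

269.8 ms

Excluded: 75, 1681, 2010
Retained (n=10): Σ = 2698
Mean = 2698/10 = 269.8000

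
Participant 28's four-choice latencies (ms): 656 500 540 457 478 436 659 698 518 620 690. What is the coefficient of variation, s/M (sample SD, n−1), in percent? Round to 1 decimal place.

n = 11, Σ = 6252, M = 568.3636
Σ(x−M)² = 96264.545; s = √(96264.545/10) = 98.1145
CV = 98.1145 / 568.3636 = 0.17263 = 17.263%

17.3%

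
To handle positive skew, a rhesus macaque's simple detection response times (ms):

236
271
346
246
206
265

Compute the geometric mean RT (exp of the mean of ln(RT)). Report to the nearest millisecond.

ln(RT): 5.4638, 5.6021, 5.8464, 5.5053, 5.3279, 5.5797
Mean ln(RT) = 33.3253/6 = 5.55422
Geometric mean = exp(5.55422) = 258.33 ms

258 ms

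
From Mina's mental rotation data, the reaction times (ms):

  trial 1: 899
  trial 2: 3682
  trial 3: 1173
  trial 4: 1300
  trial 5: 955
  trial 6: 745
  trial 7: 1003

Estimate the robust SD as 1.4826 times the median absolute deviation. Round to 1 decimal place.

252.0 ms

Sorted: 745, 899, 955, 1003, 1173, 1300, 3682 → median = 1003
|x − 1003| sorted: 0, 48, 104, 170, 258, 297, 2679 → MAD = 170
Robust SD ≈ 1.4826 × 170 = 252.042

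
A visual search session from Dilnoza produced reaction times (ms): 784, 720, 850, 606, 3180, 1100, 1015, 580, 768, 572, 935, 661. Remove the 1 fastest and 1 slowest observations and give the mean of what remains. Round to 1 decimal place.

Sorted: 572, 580, 606, 661, 720, 768, 784, 850, 935, 1015, 1100, 3180
Drop lowest 1 (572) and highest 1 (3180)
Remaining (n=10): Σ = 8019, mean = 8019/10 = 801.900

801.9 ms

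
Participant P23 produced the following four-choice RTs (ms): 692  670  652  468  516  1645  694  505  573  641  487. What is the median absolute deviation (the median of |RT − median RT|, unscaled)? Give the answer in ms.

68 ms

Sorted: 468, 487, 505, 516, 573, 641, 652, 670, 692, 694, 1645 → median = 641
|x − 641|: 51, 29, 11, 173, 125, 1004, 53, 136, 68, 0, 154
Sorted deviations: 0, 11, 29, 51, 53, 68, 125, 136, 154, 173, 1004 → MAD = 68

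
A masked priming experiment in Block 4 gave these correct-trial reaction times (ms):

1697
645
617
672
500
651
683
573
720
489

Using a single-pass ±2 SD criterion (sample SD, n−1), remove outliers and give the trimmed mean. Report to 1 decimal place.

n = 10, ΣRT = 7247, M = 724.700
Σ(x−M)² = 1102346.10; s = √(1102346.10/9) = 349.976
Cutoffs: 724.700 ± 2·349.976 → [24.7, 1424.7]
Outside: 1697 → excluded.
Retained (n=9): Σ = 5550, mean = 5550/9 = 616.667

616.7 ms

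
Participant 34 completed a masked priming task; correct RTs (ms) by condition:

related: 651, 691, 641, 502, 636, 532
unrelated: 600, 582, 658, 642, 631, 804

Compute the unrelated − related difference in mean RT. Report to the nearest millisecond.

M(related) = 3653/6 = 608.833
M(unrelated) = 3917/6 = 652.833
Difference = 652.833 − 608.833 = 44.000 ms

44 ms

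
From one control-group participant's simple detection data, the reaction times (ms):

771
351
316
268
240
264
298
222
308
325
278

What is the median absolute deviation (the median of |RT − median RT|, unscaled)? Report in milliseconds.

Sorted: 222, 240, 264, 268, 278, 298, 308, 316, 325, 351, 771 → median = 298
|x − 298|: 473, 53, 18, 30, 58, 34, 0, 76, 10, 27, 20
Sorted deviations: 0, 10, 18, 20, 27, 30, 34, 53, 58, 76, 473 → MAD = 30

30 ms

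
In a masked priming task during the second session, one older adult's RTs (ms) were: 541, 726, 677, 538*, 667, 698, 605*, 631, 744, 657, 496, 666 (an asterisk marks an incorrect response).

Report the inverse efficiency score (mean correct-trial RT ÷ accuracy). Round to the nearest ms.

780 ms

Correct trials (n=10): 541, 726, 677, 667, 698, 631, 744, 657, 496, 666
Mean correct RT = 6503/10 = 650.3000 ms
Proportion correct = 10/12
IES = 650.3000 / (10/12) = 780.360 ms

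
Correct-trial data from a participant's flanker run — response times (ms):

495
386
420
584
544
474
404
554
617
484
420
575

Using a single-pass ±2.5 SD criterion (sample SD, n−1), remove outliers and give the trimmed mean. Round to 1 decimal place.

n = 12, ΣRT = 5957, M = 496.417
Σ(x−M)² = 67036.92; s = √(67036.92/11) = 78.066
Cutoffs: 496.417 ± 2.5·78.066 → [301.3, 691.6]
No RTs fall outside the cutoffs; all 12 retained. Mean = 5957/12 = 496.417

496.4 ms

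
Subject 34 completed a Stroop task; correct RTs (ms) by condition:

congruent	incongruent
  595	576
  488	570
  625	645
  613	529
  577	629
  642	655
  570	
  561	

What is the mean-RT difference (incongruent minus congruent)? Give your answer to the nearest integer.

M(congruent) = 4671/8 = 583.875
M(incongruent) = 3604/6 = 600.667
Difference = 600.667 − 583.875 = 16.792 ms

17 ms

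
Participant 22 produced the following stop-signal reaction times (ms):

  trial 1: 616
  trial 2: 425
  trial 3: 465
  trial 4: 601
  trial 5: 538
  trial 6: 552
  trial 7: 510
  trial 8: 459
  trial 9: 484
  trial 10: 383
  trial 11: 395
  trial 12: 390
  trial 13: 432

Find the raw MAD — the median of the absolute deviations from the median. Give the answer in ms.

70 ms

Sorted: 383, 390, 395, 425, 432, 459, 465, 484, 510, 538, 552, 601, 616 → median = 465
|x − 465|: 151, 40, 0, 136, 73, 87, 45, 6, 19, 82, 70, 75, 33
Sorted deviations: 0, 6, 19, 33, 40, 45, 70, 73, 75, 82, 87, 136, 151 → MAD = 70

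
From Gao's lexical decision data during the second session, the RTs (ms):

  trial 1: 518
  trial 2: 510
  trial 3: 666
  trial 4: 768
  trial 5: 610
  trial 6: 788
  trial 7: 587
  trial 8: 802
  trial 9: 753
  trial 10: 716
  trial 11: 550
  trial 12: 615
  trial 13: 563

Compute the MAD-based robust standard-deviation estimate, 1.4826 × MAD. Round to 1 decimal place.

Sorted: 510, 518, 550, 563, 587, 610, 615, 666, 716, 753, 768, 788, 802 → median = 615
|x − 615| sorted: 0, 5, 28, 51, 52, 65, 97, 101, 105, 138, 153, 173, 187 → MAD = 97
Robust SD ≈ 1.4826 × 97 = 143.812

143.8 ms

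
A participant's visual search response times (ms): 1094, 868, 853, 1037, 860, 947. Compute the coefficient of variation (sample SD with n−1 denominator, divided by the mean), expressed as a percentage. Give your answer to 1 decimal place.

n = 6, Σ = 5659, M = 943.1667
Σ(x−M)² = 52266.833; s = √(52266.833/5) = 102.2417
CV = 102.2417 / 943.1667 = 0.10840 = 10.840%

10.8%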